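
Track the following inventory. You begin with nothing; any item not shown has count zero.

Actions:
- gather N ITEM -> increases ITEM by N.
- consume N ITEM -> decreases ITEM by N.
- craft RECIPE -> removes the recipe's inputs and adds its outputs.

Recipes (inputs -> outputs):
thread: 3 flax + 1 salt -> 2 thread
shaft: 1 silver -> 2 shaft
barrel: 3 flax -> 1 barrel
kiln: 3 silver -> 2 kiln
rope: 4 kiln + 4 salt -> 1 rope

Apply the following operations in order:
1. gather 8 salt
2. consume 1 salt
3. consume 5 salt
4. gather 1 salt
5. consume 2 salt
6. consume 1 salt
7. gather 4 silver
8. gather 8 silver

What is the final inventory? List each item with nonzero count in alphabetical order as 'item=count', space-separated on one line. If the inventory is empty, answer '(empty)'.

Answer: silver=12

Derivation:
After 1 (gather 8 salt): salt=8
After 2 (consume 1 salt): salt=7
After 3 (consume 5 salt): salt=2
After 4 (gather 1 salt): salt=3
After 5 (consume 2 salt): salt=1
After 6 (consume 1 salt): (empty)
After 7 (gather 4 silver): silver=4
After 8 (gather 8 silver): silver=12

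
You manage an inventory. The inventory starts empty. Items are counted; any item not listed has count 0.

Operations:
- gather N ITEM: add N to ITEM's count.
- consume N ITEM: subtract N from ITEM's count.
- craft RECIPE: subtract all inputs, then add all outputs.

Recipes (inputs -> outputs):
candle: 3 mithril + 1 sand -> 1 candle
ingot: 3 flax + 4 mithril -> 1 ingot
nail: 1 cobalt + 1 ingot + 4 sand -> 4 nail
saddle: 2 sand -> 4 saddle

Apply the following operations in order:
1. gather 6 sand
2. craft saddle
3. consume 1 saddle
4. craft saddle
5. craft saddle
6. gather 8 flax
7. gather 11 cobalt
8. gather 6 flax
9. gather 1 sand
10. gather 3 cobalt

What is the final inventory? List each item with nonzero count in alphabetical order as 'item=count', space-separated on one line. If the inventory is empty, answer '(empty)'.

Answer: cobalt=14 flax=14 saddle=11 sand=1

Derivation:
After 1 (gather 6 sand): sand=6
After 2 (craft saddle): saddle=4 sand=4
After 3 (consume 1 saddle): saddle=3 sand=4
After 4 (craft saddle): saddle=7 sand=2
After 5 (craft saddle): saddle=11
After 6 (gather 8 flax): flax=8 saddle=11
After 7 (gather 11 cobalt): cobalt=11 flax=8 saddle=11
After 8 (gather 6 flax): cobalt=11 flax=14 saddle=11
After 9 (gather 1 sand): cobalt=11 flax=14 saddle=11 sand=1
After 10 (gather 3 cobalt): cobalt=14 flax=14 saddle=11 sand=1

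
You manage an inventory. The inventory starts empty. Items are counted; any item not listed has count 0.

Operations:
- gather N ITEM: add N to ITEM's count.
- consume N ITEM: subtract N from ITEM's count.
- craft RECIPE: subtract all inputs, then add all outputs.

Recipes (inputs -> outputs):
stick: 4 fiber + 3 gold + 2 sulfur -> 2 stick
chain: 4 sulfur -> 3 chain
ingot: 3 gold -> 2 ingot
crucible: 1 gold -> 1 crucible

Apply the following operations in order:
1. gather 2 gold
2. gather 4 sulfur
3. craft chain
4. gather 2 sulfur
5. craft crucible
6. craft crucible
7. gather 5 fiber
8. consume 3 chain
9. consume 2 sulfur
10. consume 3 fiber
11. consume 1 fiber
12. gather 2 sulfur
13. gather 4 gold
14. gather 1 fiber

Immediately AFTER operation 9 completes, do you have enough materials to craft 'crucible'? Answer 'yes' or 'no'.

After 1 (gather 2 gold): gold=2
After 2 (gather 4 sulfur): gold=2 sulfur=4
After 3 (craft chain): chain=3 gold=2
After 4 (gather 2 sulfur): chain=3 gold=2 sulfur=2
After 5 (craft crucible): chain=3 crucible=1 gold=1 sulfur=2
After 6 (craft crucible): chain=3 crucible=2 sulfur=2
After 7 (gather 5 fiber): chain=3 crucible=2 fiber=5 sulfur=2
After 8 (consume 3 chain): crucible=2 fiber=5 sulfur=2
After 9 (consume 2 sulfur): crucible=2 fiber=5

Answer: no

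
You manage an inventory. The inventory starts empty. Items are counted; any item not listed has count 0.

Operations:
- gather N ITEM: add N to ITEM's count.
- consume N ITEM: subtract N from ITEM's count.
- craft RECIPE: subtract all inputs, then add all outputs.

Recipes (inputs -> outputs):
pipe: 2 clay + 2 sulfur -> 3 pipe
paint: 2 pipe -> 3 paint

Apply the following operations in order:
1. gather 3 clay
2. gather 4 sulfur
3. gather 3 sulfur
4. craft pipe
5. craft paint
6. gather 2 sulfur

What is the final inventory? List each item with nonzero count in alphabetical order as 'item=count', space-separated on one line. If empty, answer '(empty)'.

After 1 (gather 3 clay): clay=3
After 2 (gather 4 sulfur): clay=3 sulfur=4
After 3 (gather 3 sulfur): clay=3 sulfur=7
After 4 (craft pipe): clay=1 pipe=3 sulfur=5
After 5 (craft paint): clay=1 paint=3 pipe=1 sulfur=5
After 6 (gather 2 sulfur): clay=1 paint=3 pipe=1 sulfur=7

Answer: clay=1 paint=3 pipe=1 sulfur=7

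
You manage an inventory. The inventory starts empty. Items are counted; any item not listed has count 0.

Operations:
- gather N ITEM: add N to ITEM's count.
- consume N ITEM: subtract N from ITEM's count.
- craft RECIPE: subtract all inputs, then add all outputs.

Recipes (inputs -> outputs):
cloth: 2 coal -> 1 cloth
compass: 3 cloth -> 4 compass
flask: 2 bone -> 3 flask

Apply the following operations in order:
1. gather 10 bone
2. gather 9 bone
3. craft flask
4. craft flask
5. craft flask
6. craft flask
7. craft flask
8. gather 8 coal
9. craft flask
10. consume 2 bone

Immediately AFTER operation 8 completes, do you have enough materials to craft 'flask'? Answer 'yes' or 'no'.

After 1 (gather 10 bone): bone=10
After 2 (gather 9 bone): bone=19
After 3 (craft flask): bone=17 flask=3
After 4 (craft flask): bone=15 flask=6
After 5 (craft flask): bone=13 flask=9
After 6 (craft flask): bone=11 flask=12
After 7 (craft flask): bone=9 flask=15
After 8 (gather 8 coal): bone=9 coal=8 flask=15

Answer: yes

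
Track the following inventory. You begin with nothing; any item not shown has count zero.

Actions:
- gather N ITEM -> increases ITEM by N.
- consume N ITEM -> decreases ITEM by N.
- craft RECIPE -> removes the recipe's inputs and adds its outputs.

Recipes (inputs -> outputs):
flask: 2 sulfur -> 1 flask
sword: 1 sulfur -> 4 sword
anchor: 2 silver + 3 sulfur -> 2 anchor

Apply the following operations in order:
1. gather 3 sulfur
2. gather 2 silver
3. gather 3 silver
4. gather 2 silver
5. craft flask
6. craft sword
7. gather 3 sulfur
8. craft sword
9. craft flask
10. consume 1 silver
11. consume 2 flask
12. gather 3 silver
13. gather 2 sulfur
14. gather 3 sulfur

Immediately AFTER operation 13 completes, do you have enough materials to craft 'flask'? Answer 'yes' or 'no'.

After 1 (gather 3 sulfur): sulfur=3
After 2 (gather 2 silver): silver=2 sulfur=3
After 3 (gather 3 silver): silver=5 sulfur=3
After 4 (gather 2 silver): silver=7 sulfur=3
After 5 (craft flask): flask=1 silver=7 sulfur=1
After 6 (craft sword): flask=1 silver=7 sword=4
After 7 (gather 3 sulfur): flask=1 silver=7 sulfur=3 sword=4
After 8 (craft sword): flask=1 silver=7 sulfur=2 sword=8
After 9 (craft flask): flask=2 silver=7 sword=8
After 10 (consume 1 silver): flask=2 silver=6 sword=8
After 11 (consume 2 flask): silver=6 sword=8
After 12 (gather 3 silver): silver=9 sword=8
After 13 (gather 2 sulfur): silver=9 sulfur=2 sword=8

Answer: yes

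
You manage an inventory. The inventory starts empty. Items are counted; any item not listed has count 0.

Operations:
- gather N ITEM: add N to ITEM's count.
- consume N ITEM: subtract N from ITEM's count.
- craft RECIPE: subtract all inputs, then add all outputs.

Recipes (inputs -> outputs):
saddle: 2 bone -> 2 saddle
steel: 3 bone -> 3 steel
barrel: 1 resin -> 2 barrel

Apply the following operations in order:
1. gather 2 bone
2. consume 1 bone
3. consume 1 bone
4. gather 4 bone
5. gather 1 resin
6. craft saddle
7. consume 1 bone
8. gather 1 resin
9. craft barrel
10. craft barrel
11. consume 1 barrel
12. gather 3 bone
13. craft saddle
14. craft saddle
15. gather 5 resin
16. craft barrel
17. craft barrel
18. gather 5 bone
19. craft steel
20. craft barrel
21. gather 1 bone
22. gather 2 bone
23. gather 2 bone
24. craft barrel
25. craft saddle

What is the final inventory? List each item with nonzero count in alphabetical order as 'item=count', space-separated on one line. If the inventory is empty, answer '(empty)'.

Answer: barrel=11 bone=5 resin=1 saddle=8 steel=3

Derivation:
After 1 (gather 2 bone): bone=2
After 2 (consume 1 bone): bone=1
After 3 (consume 1 bone): (empty)
After 4 (gather 4 bone): bone=4
After 5 (gather 1 resin): bone=4 resin=1
After 6 (craft saddle): bone=2 resin=1 saddle=2
After 7 (consume 1 bone): bone=1 resin=1 saddle=2
After 8 (gather 1 resin): bone=1 resin=2 saddle=2
After 9 (craft barrel): barrel=2 bone=1 resin=1 saddle=2
After 10 (craft barrel): barrel=4 bone=1 saddle=2
After 11 (consume 1 barrel): barrel=3 bone=1 saddle=2
After 12 (gather 3 bone): barrel=3 bone=4 saddle=2
After 13 (craft saddle): barrel=3 bone=2 saddle=4
After 14 (craft saddle): barrel=3 saddle=6
After 15 (gather 5 resin): barrel=3 resin=5 saddle=6
After 16 (craft barrel): barrel=5 resin=4 saddle=6
After 17 (craft barrel): barrel=7 resin=3 saddle=6
After 18 (gather 5 bone): barrel=7 bone=5 resin=3 saddle=6
After 19 (craft steel): barrel=7 bone=2 resin=3 saddle=6 steel=3
After 20 (craft barrel): barrel=9 bone=2 resin=2 saddle=6 steel=3
After 21 (gather 1 bone): barrel=9 bone=3 resin=2 saddle=6 steel=3
After 22 (gather 2 bone): barrel=9 bone=5 resin=2 saddle=6 steel=3
After 23 (gather 2 bone): barrel=9 bone=7 resin=2 saddle=6 steel=3
After 24 (craft barrel): barrel=11 bone=7 resin=1 saddle=6 steel=3
After 25 (craft saddle): barrel=11 bone=5 resin=1 saddle=8 steel=3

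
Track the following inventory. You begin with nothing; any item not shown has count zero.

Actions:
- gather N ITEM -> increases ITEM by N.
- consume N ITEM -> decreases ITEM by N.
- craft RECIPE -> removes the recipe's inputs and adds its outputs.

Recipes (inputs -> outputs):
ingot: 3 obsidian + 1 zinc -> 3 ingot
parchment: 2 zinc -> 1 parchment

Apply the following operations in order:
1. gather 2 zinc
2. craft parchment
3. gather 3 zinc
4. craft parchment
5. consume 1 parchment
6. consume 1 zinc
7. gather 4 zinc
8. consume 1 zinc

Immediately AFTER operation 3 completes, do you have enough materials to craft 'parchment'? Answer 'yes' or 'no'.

Answer: yes

Derivation:
After 1 (gather 2 zinc): zinc=2
After 2 (craft parchment): parchment=1
After 3 (gather 3 zinc): parchment=1 zinc=3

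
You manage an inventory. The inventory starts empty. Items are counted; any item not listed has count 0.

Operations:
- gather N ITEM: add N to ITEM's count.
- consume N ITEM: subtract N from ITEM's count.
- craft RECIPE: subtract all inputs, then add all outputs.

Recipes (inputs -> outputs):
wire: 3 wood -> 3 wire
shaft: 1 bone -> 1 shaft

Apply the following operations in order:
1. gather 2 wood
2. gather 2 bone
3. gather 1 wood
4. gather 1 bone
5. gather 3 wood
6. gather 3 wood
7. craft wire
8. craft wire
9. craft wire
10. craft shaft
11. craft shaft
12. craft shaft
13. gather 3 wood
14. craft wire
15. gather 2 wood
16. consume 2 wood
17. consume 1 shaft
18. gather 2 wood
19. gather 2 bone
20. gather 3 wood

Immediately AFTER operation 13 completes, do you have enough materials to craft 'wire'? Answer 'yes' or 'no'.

Answer: yes

Derivation:
After 1 (gather 2 wood): wood=2
After 2 (gather 2 bone): bone=2 wood=2
After 3 (gather 1 wood): bone=2 wood=3
After 4 (gather 1 bone): bone=3 wood=3
After 5 (gather 3 wood): bone=3 wood=6
After 6 (gather 3 wood): bone=3 wood=9
After 7 (craft wire): bone=3 wire=3 wood=6
After 8 (craft wire): bone=3 wire=6 wood=3
After 9 (craft wire): bone=3 wire=9
After 10 (craft shaft): bone=2 shaft=1 wire=9
After 11 (craft shaft): bone=1 shaft=2 wire=9
After 12 (craft shaft): shaft=3 wire=9
After 13 (gather 3 wood): shaft=3 wire=9 wood=3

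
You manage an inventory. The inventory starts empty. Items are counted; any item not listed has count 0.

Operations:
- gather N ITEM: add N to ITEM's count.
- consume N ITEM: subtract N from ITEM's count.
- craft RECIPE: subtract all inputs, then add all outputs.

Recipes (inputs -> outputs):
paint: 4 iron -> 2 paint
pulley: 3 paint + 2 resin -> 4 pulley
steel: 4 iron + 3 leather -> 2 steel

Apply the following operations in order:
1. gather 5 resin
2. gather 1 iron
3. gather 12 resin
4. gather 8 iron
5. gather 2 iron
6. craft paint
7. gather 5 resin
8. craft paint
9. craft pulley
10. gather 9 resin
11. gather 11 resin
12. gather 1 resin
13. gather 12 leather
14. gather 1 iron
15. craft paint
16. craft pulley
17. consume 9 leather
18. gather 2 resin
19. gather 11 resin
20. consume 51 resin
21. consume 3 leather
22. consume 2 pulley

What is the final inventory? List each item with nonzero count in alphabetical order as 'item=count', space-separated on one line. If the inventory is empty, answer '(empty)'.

After 1 (gather 5 resin): resin=5
After 2 (gather 1 iron): iron=1 resin=5
After 3 (gather 12 resin): iron=1 resin=17
After 4 (gather 8 iron): iron=9 resin=17
After 5 (gather 2 iron): iron=11 resin=17
After 6 (craft paint): iron=7 paint=2 resin=17
After 7 (gather 5 resin): iron=7 paint=2 resin=22
After 8 (craft paint): iron=3 paint=4 resin=22
After 9 (craft pulley): iron=3 paint=1 pulley=4 resin=20
After 10 (gather 9 resin): iron=3 paint=1 pulley=4 resin=29
After 11 (gather 11 resin): iron=3 paint=1 pulley=4 resin=40
After 12 (gather 1 resin): iron=3 paint=1 pulley=4 resin=41
After 13 (gather 12 leather): iron=3 leather=12 paint=1 pulley=4 resin=41
After 14 (gather 1 iron): iron=4 leather=12 paint=1 pulley=4 resin=41
After 15 (craft paint): leather=12 paint=3 pulley=4 resin=41
After 16 (craft pulley): leather=12 pulley=8 resin=39
After 17 (consume 9 leather): leather=3 pulley=8 resin=39
After 18 (gather 2 resin): leather=3 pulley=8 resin=41
After 19 (gather 11 resin): leather=3 pulley=8 resin=52
After 20 (consume 51 resin): leather=3 pulley=8 resin=1
After 21 (consume 3 leather): pulley=8 resin=1
After 22 (consume 2 pulley): pulley=6 resin=1

Answer: pulley=6 resin=1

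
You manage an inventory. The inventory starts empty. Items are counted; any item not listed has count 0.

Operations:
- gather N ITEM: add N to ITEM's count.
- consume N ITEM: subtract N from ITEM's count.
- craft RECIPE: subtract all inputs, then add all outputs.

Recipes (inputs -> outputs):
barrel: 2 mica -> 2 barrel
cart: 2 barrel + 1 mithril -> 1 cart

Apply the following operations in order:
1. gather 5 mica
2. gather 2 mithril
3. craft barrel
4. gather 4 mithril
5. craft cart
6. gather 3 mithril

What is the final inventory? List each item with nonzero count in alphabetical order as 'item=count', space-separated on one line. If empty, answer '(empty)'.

After 1 (gather 5 mica): mica=5
After 2 (gather 2 mithril): mica=5 mithril=2
After 3 (craft barrel): barrel=2 mica=3 mithril=2
After 4 (gather 4 mithril): barrel=2 mica=3 mithril=6
After 5 (craft cart): cart=1 mica=3 mithril=5
After 6 (gather 3 mithril): cart=1 mica=3 mithril=8

Answer: cart=1 mica=3 mithril=8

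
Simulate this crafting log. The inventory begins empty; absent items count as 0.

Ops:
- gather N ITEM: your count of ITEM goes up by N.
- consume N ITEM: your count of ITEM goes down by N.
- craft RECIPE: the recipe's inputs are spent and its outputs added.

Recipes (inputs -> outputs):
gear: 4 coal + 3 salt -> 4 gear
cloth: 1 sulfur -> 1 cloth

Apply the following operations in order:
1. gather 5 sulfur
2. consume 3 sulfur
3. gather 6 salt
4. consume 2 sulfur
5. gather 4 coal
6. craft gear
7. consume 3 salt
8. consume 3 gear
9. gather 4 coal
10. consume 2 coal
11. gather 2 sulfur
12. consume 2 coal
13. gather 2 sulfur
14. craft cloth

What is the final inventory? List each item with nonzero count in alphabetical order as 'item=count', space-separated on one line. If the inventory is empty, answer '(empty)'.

After 1 (gather 5 sulfur): sulfur=5
After 2 (consume 3 sulfur): sulfur=2
After 3 (gather 6 salt): salt=6 sulfur=2
After 4 (consume 2 sulfur): salt=6
After 5 (gather 4 coal): coal=4 salt=6
After 6 (craft gear): gear=4 salt=3
After 7 (consume 3 salt): gear=4
After 8 (consume 3 gear): gear=1
After 9 (gather 4 coal): coal=4 gear=1
After 10 (consume 2 coal): coal=2 gear=1
After 11 (gather 2 sulfur): coal=2 gear=1 sulfur=2
After 12 (consume 2 coal): gear=1 sulfur=2
After 13 (gather 2 sulfur): gear=1 sulfur=4
After 14 (craft cloth): cloth=1 gear=1 sulfur=3

Answer: cloth=1 gear=1 sulfur=3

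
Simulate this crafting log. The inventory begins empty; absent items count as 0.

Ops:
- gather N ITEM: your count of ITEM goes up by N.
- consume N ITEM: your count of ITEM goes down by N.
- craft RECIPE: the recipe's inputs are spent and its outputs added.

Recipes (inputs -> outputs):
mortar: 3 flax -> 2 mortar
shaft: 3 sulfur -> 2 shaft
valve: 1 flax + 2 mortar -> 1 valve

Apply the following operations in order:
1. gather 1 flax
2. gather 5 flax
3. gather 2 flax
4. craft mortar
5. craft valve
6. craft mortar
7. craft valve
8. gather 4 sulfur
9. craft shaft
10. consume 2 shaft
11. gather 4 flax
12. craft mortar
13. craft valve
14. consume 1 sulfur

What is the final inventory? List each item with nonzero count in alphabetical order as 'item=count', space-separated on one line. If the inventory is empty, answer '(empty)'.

Answer: valve=3

Derivation:
After 1 (gather 1 flax): flax=1
After 2 (gather 5 flax): flax=6
After 3 (gather 2 flax): flax=8
After 4 (craft mortar): flax=5 mortar=2
After 5 (craft valve): flax=4 valve=1
After 6 (craft mortar): flax=1 mortar=2 valve=1
After 7 (craft valve): valve=2
After 8 (gather 4 sulfur): sulfur=4 valve=2
After 9 (craft shaft): shaft=2 sulfur=1 valve=2
After 10 (consume 2 shaft): sulfur=1 valve=2
After 11 (gather 4 flax): flax=4 sulfur=1 valve=2
After 12 (craft mortar): flax=1 mortar=2 sulfur=1 valve=2
After 13 (craft valve): sulfur=1 valve=3
After 14 (consume 1 sulfur): valve=3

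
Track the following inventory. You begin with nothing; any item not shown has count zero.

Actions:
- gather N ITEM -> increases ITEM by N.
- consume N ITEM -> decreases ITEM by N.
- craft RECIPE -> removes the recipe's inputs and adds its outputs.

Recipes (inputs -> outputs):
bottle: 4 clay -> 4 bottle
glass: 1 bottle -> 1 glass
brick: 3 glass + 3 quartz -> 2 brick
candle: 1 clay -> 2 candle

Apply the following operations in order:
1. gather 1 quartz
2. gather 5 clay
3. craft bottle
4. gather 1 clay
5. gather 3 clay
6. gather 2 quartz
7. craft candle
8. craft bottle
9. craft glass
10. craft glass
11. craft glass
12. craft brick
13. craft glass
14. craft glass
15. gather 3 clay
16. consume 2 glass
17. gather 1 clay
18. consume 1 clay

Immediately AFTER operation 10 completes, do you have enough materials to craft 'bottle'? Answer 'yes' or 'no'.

After 1 (gather 1 quartz): quartz=1
After 2 (gather 5 clay): clay=5 quartz=1
After 3 (craft bottle): bottle=4 clay=1 quartz=1
After 4 (gather 1 clay): bottle=4 clay=2 quartz=1
After 5 (gather 3 clay): bottle=4 clay=5 quartz=1
After 6 (gather 2 quartz): bottle=4 clay=5 quartz=3
After 7 (craft candle): bottle=4 candle=2 clay=4 quartz=3
After 8 (craft bottle): bottle=8 candle=2 quartz=3
After 9 (craft glass): bottle=7 candle=2 glass=1 quartz=3
After 10 (craft glass): bottle=6 candle=2 glass=2 quartz=3

Answer: no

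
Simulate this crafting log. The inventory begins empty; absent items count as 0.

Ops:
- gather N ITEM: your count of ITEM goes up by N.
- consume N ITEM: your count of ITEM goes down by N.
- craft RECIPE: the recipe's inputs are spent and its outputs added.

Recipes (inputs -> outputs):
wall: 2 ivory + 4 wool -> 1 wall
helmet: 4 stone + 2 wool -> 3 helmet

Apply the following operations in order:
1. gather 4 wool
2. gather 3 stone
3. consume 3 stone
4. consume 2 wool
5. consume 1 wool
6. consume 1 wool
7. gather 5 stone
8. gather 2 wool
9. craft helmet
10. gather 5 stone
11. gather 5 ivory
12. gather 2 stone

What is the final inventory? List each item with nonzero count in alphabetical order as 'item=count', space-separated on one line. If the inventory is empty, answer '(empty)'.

After 1 (gather 4 wool): wool=4
After 2 (gather 3 stone): stone=3 wool=4
After 3 (consume 3 stone): wool=4
After 4 (consume 2 wool): wool=2
After 5 (consume 1 wool): wool=1
After 6 (consume 1 wool): (empty)
After 7 (gather 5 stone): stone=5
After 8 (gather 2 wool): stone=5 wool=2
After 9 (craft helmet): helmet=3 stone=1
After 10 (gather 5 stone): helmet=3 stone=6
After 11 (gather 5 ivory): helmet=3 ivory=5 stone=6
After 12 (gather 2 stone): helmet=3 ivory=5 stone=8

Answer: helmet=3 ivory=5 stone=8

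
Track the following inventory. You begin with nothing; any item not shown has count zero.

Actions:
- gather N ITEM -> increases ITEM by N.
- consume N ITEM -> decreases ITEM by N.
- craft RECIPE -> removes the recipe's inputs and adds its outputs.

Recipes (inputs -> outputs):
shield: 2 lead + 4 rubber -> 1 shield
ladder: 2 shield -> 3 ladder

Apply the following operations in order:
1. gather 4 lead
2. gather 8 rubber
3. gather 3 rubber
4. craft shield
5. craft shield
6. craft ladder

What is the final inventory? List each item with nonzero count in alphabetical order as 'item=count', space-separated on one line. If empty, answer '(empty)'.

After 1 (gather 4 lead): lead=4
After 2 (gather 8 rubber): lead=4 rubber=8
After 3 (gather 3 rubber): lead=4 rubber=11
After 4 (craft shield): lead=2 rubber=7 shield=1
After 5 (craft shield): rubber=3 shield=2
After 6 (craft ladder): ladder=3 rubber=3

Answer: ladder=3 rubber=3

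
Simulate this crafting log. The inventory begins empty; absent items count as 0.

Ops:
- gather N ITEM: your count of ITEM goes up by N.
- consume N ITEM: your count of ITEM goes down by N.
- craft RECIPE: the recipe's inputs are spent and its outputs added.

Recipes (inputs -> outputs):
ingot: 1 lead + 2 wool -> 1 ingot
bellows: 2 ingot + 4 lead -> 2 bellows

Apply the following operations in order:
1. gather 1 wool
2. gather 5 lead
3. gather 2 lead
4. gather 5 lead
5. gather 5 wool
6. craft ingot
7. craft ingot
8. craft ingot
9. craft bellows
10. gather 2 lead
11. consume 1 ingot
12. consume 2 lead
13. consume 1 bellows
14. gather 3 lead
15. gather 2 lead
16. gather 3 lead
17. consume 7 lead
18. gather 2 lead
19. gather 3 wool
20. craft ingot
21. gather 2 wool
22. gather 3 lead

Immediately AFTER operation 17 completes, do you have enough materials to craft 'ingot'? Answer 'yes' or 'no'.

After 1 (gather 1 wool): wool=1
After 2 (gather 5 lead): lead=5 wool=1
After 3 (gather 2 lead): lead=7 wool=1
After 4 (gather 5 lead): lead=12 wool=1
After 5 (gather 5 wool): lead=12 wool=6
After 6 (craft ingot): ingot=1 lead=11 wool=4
After 7 (craft ingot): ingot=2 lead=10 wool=2
After 8 (craft ingot): ingot=3 lead=9
After 9 (craft bellows): bellows=2 ingot=1 lead=5
After 10 (gather 2 lead): bellows=2 ingot=1 lead=7
After 11 (consume 1 ingot): bellows=2 lead=7
After 12 (consume 2 lead): bellows=2 lead=5
After 13 (consume 1 bellows): bellows=1 lead=5
After 14 (gather 3 lead): bellows=1 lead=8
After 15 (gather 2 lead): bellows=1 lead=10
After 16 (gather 3 lead): bellows=1 lead=13
After 17 (consume 7 lead): bellows=1 lead=6

Answer: no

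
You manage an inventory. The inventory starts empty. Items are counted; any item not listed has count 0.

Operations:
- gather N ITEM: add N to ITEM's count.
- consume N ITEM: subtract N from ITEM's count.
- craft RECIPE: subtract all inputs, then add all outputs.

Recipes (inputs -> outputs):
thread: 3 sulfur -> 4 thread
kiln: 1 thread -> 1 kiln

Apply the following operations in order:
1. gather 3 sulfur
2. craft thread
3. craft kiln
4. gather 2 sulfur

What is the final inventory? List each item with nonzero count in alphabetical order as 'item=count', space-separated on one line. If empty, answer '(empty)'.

After 1 (gather 3 sulfur): sulfur=3
After 2 (craft thread): thread=4
After 3 (craft kiln): kiln=1 thread=3
After 4 (gather 2 sulfur): kiln=1 sulfur=2 thread=3

Answer: kiln=1 sulfur=2 thread=3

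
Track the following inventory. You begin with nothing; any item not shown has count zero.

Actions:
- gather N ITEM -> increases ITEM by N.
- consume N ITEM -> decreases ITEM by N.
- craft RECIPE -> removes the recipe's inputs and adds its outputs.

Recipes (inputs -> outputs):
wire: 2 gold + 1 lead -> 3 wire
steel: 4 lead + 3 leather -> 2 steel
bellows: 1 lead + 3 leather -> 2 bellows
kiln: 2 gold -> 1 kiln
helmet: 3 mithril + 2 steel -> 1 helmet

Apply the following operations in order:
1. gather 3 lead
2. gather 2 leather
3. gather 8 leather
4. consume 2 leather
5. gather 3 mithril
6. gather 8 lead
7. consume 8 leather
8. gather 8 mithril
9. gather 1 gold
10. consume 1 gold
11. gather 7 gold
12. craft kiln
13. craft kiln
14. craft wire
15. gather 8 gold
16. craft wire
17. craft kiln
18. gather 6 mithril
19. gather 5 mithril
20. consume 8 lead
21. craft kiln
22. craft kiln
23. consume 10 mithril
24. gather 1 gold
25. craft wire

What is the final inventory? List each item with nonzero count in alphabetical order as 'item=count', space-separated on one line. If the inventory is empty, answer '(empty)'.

After 1 (gather 3 lead): lead=3
After 2 (gather 2 leather): lead=3 leather=2
After 3 (gather 8 leather): lead=3 leather=10
After 4 (consume 2 leather): lead=3 leather=8
After 5 (gather 3 mithril): lead=3 leather=8 mithril=3
After 6 (gather 8 lead): lead=11 leather=8 mithril=3
After 7 (consume 8 leather): lead=11 mithril=3
After 8 (gather 8 mithril): lead=11 mithril=11
After 9 (gather 1 gold): gold=1 lead=11 mithril=11
After 10 (consume 1 gold): lead=11 mithril=11
After 11 (gather 7 gold): gold=7 lead=11 mithril=11
After 12 (craft kiln): gold=5 kiln=1 lead=11 mithril=11
After 13 (craft kiln): gold=3 kiln=2 lead=11 mithril=11
After 14 (craft wire): gold=1 kiln=2 lead=10 mithril=11 wire=3
After 15 (gather 8 gold): gold=9 kiln=2 lead=10 mithril=11 wire=3
After 16 (craft wire): gold=7 kiln=2 lead=9 mithril=11 wire=6
After 17 (craft kiln): gold=5 kiln=3 lead=9 mithril=11 wire=6
After 18 (gather 6 mithril): gold=5 kiln=3 lead=9 mithril=17 wire=6
After 19 (gather 5 mithril): gold=5 kiln=3 lead=9 mithril=22 wire=6
After 20 (consume 8 lead): gold=5 kiln=3 lead=1 mithril=22 wire=6
After 21 (craft kiln): gold=3 kiln=4 lead=1 mithril=22 wire=6
After 22 (craft kiln): gold=1 kiln=5 lead=1 mithril=22 wire=6
After 23 (consume 10 mithril): gold=1 kiln=5 lead=1 mithril=12 wire=6
After 24 (gather 1 gold): gold=2 kiln=5 lead=1 mithril=12 wire=6
After 25 (craft wire): kiln=5 mithril=12 wire=9

Answer: kiln=5 mithril=12 wire=9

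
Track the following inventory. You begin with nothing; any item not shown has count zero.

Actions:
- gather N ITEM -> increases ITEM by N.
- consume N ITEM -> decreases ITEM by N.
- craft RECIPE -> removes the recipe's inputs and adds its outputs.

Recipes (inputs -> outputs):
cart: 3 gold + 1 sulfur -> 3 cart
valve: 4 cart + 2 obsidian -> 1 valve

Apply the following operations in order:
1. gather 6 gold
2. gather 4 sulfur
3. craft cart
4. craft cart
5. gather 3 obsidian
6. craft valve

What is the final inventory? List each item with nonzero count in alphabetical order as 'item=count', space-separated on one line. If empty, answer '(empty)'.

Answer: cart=2 obsidian=1 sulfur=2 valve=1

Derivation:
After 1 (gather 6 gold): gold=6
After 2 (gather 4 sulfur): gold=6 sulfur=4
After 3 (craft cart): cart=3 gold=3 sulfur=3
After 4 (craft cart): cart=6 sulfur=2
After 5 (gather 3 obsidian): cart=6 obsidian=3 sulfur=2
After 6 (craft valve): cart=2 obsidian=1 sulfur=2 valve=1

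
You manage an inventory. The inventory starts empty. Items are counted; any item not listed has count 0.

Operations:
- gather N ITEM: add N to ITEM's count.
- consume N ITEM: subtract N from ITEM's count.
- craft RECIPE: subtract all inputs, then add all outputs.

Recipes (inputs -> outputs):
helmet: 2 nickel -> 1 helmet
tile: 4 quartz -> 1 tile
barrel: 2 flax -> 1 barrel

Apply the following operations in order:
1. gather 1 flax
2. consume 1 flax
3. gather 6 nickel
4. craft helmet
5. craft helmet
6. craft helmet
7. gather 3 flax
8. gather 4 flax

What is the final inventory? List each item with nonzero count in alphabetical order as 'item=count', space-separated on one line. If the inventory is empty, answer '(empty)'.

After 1 (gather 1 flax): flax=1
After 2 (consume 1 flax): (empty)
After 3 (gather 6 nickel): nickel=6
After 4 (craft helmet): helmet=1 nickel=4
After 5 (craft helmet): helmet=2 nickel=2
After 6 (craft helmet): helmet=3
After 7 (gather 3 flax): flax=3 helmet=3
After 8 (gather 4 flax): flax=7 helmet=3

Answer: flax=7 helmet=3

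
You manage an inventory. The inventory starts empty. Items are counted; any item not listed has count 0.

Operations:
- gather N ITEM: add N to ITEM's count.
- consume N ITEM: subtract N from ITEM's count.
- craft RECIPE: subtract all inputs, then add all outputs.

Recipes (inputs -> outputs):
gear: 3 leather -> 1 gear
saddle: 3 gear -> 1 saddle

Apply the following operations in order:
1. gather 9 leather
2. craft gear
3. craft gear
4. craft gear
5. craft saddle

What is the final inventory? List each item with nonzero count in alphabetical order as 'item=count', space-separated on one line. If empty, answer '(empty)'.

After 1 (gather 9 leather): leather=9
After 2 (craft gear): gear=1 leather=6
After 3 (craft gear): gear=2 leather=3
After 4 (craft gear): gear=3
After 5 (craft saddle): saddle=1

Answer: saddle=1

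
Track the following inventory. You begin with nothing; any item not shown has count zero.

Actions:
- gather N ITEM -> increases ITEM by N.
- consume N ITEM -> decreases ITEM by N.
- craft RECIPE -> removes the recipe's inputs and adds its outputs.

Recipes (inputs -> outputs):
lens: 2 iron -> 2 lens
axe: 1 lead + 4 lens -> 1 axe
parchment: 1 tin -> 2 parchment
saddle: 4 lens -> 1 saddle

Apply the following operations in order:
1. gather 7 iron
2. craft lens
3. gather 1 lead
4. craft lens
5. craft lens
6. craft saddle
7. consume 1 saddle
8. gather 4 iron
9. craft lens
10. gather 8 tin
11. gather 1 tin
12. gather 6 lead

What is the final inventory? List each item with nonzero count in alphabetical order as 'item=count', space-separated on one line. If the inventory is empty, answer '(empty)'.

Answer: iron=3 lead=7 lens=4 tin=9

Derivation:
After 1 (gather 7 iron): iron=7
After 2 (craft lens): iron=5 lens=2
After 3 (gather 1 lead): iron=5 lead=1 lens=2
After 4 (craft lens): iron=3 lead=1 lens=4
After 5 (craft lens): iron=1 lead=1 lens=6
After 6 (craft saddle): iron=1 lead=1 lens=2 saddle=1
After 7 (consume 1 saddle): iron=1 lead=1 lens=2
After 8 (gather 4 iron): iron=5 lead=1 lens=2
After 9 (craft lens): iron=3 lead=1 lens=4
After 10 (gather 8 tin): iron=3 lead=1 lens=4 tin=8
After 11 (gather 1 tin): iron=3 lead=1 lens=4 tin=9
After 12 (gather 6 lead): iron=3 lead=7 lens=4 tin=9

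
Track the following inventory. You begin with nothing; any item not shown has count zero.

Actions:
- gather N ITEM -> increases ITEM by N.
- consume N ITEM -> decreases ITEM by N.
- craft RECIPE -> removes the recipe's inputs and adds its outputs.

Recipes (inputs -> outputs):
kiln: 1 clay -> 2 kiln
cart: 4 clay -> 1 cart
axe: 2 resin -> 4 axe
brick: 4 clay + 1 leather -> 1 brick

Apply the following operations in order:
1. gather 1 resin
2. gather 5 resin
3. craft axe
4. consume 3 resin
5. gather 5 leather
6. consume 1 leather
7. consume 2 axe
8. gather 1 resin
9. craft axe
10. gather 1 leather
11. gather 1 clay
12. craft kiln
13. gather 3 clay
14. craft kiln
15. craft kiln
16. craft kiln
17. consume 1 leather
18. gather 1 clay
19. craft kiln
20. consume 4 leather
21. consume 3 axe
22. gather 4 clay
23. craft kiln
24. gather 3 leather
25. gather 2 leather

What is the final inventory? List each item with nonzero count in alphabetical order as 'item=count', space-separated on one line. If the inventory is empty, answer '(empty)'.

After 1 (gather 1 resin): resin=1
After 2 (gather 5 resin): resin=6
After 3 (craft axe): axe=4 resin=4
After 4 (consume 3 resin): axe=4 resin=1
After 5 (gather 5 leather): axe=4 leather=5 resin=1
After 6 (consume 1 leather): axe=4 leather=4 resin=1
After 7 (consume 2 axe): axe=2 leather=4 resin=1
After 8 (gather 1 resin): axe=2 leather=4 resin=2
After 9 (craft axe): axe=6 leather=4
After 10 (gather 1 leather): axe=6 leather=5
After 11 (gather 1 clay): axe=6 clay=1 leather=5
After 12 (craft kiln): axe=6 kiln=2 leather=5
After 13 (gather 3 clay): axe=6 clay=3 kiln=2 leather=5
After 14 (craft kiln): axe=6 clay=2 kiln=4 leather=5
After 15 (craft kiln): axe=6 clay=1 kiln=6 leather=5
After 16 (craft kiln): axe=6 kiln=8 leather=5
After 17 (consume 1 leather): axe=6 kiln=8 leather=4
After 18 (gather 1 clay): axe=6 clay=1 kiln=8 leather=4
After 19 (craft kiln): axe=6 kiln=10 leather=4
After 20 (consume 4 leather): axe=6 kiln=10
After 21 (consume 3 axe): axe=3 kiln=10
After 22 (gather 4 clay): axe=3 clay=4 kiln=10
After 23 (craft kiln): axe=3 clay=3 kiln=12
After 24 (gather 3 leather): axe=3 clay=3 kiln=12 leather=3
After 25 (gather 2 leather): axe=3 clay=3 kiln=12 leather=5

Answer: axe=3 clay=3 kiln=12 leather=5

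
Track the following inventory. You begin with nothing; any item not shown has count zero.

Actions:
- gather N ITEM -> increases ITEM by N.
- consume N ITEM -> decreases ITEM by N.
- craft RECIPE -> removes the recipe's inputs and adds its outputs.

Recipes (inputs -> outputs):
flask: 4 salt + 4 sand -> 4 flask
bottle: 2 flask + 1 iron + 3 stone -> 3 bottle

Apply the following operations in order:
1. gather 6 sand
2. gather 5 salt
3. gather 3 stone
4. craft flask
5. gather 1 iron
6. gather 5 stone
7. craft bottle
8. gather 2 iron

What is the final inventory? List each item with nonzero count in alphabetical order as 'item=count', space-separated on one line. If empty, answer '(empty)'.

After 1 (gather 6 sand): sand=6
After 2 (gather 5 salt): salt=5 sand=6
After 3 (gather 3 stone): salt=5 sand=6 stone=3
After 4 (craft flask): flask=4 salt=1 sand=2 stone=3
After 5 (gather 1 iron): flask=4 iron=1 salt=1 sand=2 stone=3
After 6 (gather 5 stone): flask=4 iron=1 salt=1 sand=2 stone=8
After 7 (craft bottle): bottle=3 flask=2 salt=1 sand=2 stone=5
After 8 (gather 2 iron): bottle=3 flask=2 iron=2 salt=1 sand=2 stone=5

Answer: bottle=3 flask=2 iron=2 salt=1 sand=2 stone=5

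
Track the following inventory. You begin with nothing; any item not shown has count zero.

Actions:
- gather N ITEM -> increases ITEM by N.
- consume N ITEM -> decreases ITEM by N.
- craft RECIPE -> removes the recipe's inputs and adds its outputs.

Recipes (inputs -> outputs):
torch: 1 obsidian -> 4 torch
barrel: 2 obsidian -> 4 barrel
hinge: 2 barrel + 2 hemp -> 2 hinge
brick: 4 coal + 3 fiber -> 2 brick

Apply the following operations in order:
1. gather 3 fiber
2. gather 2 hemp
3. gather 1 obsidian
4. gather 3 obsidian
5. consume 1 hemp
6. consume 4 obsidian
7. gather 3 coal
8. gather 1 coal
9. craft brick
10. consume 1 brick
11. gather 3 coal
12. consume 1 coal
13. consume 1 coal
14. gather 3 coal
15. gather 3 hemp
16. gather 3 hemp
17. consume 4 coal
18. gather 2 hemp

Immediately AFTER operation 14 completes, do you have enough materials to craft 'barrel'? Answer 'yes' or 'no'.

Answer: no

Derivation:
After 1 (gather 3 fiber): fiber=3
After 2 (gather 2 hemp): fiber=3 hemp=2
After 3 (gather 1 obsidian): fiber=3 hemp=2 obsidian=1
After 4 (gather 3 obsidian): fiber=3 hemp=2 obsidian=4
After 5 (consume 1 hemp): fiber=3 hemp=1 obsidian=4
After 6 (consume 4 obsidian): fiber=3 hemp=1
After 7 (gather 3 coal): coal=3 fiber=3 hemp=1
After 8 (gather 1 coal): coal=4 fiber=3 hemp=1
After 9 (craft brick): brick=2 hemp=1
After 10 (consume 1 brick): brick=1 hemp=1
After 11 (gather 3 coal): brick=1 coal=3 hemp=1
After 12 (consume 1 coal): brick=1 coal=2 hemp=1
After 13 (consume 1 coal): brick=1 coal=1 hemp=1
After 14 (gather 3 coal): brick=1 coal=4 hemp=1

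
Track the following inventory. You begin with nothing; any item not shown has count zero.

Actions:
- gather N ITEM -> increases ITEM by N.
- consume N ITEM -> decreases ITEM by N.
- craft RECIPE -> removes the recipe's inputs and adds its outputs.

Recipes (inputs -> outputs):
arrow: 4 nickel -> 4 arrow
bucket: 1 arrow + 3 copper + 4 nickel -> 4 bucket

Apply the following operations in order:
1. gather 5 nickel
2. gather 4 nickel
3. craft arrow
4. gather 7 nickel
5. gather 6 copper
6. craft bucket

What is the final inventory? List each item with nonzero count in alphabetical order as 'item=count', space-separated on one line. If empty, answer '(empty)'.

After 1 (gather 5 nickel): nickel=5
After 2 (gather 4 nickel): nickel=9
After 3 (craft arrow): arrow=4 nickel=5
After 4 (gather 7 nickel): arrow=4 nickel=12
After 5 (gather 6 copper): arrow=4 copper=6 nickel=12
After 6 (craft bucket): arrow=3 bucket=4 copper=3 nickel=8

Answer: arrow=3 bucket=4 copper=3 nickel=8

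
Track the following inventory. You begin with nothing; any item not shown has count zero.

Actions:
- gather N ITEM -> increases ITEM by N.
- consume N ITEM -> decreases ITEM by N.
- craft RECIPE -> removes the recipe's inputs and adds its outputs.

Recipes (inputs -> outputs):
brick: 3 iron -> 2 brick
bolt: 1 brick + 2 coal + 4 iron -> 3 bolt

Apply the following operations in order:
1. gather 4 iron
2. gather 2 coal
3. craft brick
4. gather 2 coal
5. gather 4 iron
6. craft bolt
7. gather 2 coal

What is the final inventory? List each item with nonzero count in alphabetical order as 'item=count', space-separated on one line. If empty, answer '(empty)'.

After 1 (gather 4 iron): iron=4
After 2 (gather 2 coal): coal=2 iron=4
After 3 (craft brick): brick=2 coal=2 iron=1
After 4 (gather 2 coal): brick=2 coal=4 iron=1
After 5 (gather 4 iron): brick=2 coal=4 iron=5
After 6 (craft bolt): bolt=3 brick=1 coal=2 iron=1
After 7 (gather 2 coal): bolt=3 brick=1 coal=4 iron=1

Answer: bolt=3 brick=1 coal=4 iron=1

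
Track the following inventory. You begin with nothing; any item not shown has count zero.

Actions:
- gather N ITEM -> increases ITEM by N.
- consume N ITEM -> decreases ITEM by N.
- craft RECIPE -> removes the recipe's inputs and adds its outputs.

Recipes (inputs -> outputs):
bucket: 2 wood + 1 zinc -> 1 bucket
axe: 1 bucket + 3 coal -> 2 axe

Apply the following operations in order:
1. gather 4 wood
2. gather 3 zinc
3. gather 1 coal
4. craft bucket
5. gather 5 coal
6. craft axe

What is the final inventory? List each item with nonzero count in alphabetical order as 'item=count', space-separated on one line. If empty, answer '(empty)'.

After 1 (gather 4 wood): wood=4
After 2 (gather 3 zinc): wood=4 zinc=3
After 3 (gather 1 coal): coal=1 wood=4 zinc=3
After 4 (craft bucket): bucket=1 coal=1 wood=2 zinc=2
After 5 (gather 5 coal): bucket=1 coal=6 wood=2 zinc=2
After 6 (craft axe): axe=2 coal=3 wood=2 zinc=2

Answer: axe=2 coal=3 wood=2 zinc=2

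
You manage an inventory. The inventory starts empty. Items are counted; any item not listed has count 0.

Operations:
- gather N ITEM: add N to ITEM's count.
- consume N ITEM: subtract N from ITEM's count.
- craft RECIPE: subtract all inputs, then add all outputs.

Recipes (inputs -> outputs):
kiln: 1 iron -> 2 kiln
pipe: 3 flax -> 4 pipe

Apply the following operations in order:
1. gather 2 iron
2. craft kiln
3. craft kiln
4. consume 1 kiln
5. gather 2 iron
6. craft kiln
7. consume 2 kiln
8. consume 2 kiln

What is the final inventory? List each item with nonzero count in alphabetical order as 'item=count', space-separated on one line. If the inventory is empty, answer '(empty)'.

After 1 (gather 2 iron): iron=2
After 2 (craft kiln): iron=1 kiln=2
After 3 (craft kiln): kiln=4
After 4 (consume 1 kiln): kiln=3
After 5 (gather 2 iron): iron=2 kiln=3
After 6 (craft kiln): iron=1 kiln=5
After 7 (consume 2 kiln): iron=1 kiln=3
After 8 (consume 2 kiln): iron=1 kiln=1

Answer: iron=1 kiln=1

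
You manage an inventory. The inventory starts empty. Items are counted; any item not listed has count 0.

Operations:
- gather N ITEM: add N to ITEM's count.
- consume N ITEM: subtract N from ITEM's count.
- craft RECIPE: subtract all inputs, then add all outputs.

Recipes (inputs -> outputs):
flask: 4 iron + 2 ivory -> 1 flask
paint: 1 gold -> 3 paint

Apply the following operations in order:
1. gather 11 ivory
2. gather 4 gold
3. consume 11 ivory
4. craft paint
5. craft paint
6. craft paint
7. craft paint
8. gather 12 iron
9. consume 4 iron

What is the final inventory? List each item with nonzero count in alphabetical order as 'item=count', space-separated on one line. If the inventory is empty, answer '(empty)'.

Answer: iron=8 paint=12

Derivation:
After 1 (gather 11 ivory): ivory=11
After 2 (gather 4 gold): gold=4 ivory=11
After 3 (consume 11 ivory): gold=4
After 4 (craft paint): gold=3 paint=3
After 5 (craft paint): gold=2 paint=6
After 6 (craft paint): gold=1 paint=9
After 7 (craft paint): paint=12
After 8 (gather 12 iron): iron=12 paint=12
After 9 (consume 4 iron): iron=8 paint=12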